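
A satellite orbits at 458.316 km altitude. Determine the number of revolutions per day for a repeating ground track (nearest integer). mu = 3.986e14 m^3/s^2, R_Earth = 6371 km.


r = 6.829316e+06 m
T = 2*pi*sqrt(r^3/mu) = 5616.6458 s = 93.6108 min
revs/day = 1440 / 93.6108 = 15.3828
Rounded: 15 revolutions per day

15 revolutions per day


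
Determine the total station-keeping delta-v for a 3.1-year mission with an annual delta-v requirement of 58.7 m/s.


dV = rate * years = 58.7 * 3.1
dV = 181.9700 m/s

181.9700 m/s


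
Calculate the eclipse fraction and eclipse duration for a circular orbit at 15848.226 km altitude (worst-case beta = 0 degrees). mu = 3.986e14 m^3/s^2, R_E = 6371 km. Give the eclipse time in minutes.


r = 22219.2260 km
T = 549.3554 min
Eclipse fraction = arcsin(R_E/r)/pi = arcsin(6371.0000/22219.2260)/pi
= arcsin(0.2867337)/pi = 0.09256948
Eclipse duration = 0.09256948 * 549.3554 = 50.8535 min

50.8535 minutes


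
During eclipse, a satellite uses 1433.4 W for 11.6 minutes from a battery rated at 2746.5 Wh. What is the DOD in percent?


E_used = P * t / 60 = 1433.4 * 11.6 / 60 = 277.1240 Wh
DOD = E_used / E_total * 100 = 277.1240 / 2746.5 * 100
DOD = 10.0901 %

10.0901 %


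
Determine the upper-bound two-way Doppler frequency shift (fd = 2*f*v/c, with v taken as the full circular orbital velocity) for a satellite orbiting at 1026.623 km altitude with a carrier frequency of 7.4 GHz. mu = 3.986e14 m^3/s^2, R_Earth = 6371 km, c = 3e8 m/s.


r = 7.397623e+06 m
v = sqrt(mu/r) = 7340.4477 m/s (worst-case radial velocity)
f = 7.4 GHz = 7.4e+09 Hz
fd = 2*f*v/c = 2*7.4e+09*7340.4477/3.0e+08
fd = 362128.7541 Hz

362128.7541 Hz


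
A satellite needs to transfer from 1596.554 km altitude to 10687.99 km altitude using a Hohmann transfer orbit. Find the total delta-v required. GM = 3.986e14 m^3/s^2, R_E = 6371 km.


r1 = 7967.5540 km = 7.967554e+06 m
r2 = 17058.9900 km = 1.705899e+07 m
dv1 = sqrt(mu/r1)*(sqrt(2*r2/(r1+r2)) - 1) = 1185.3870 m/s
dv2 = sqrt(mu/r2)*(1 - sqrt(2*r1/(r1+r2))) = 976.6644 m/s
total dv = |dv1| + |dv2| = 1185.3870 + 976.6644 = 2162.0514 m/s = 2.1621 km/s

2.1621 km/s


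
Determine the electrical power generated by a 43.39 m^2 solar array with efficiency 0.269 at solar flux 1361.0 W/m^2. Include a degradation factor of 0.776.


P = area * eta * S * degradation
P = 43.39 * 0.269 * 1361.0 * 0.776
P = 12327.1243 W

12327.1243 W


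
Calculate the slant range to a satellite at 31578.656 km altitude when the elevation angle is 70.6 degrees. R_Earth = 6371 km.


h = 31578.656 km, el = 70.6 deg
d = -R_E*sin(el) + sqrt((R_E*sin(el))^2 + 2*R_E*h + h^2)
d = -6371.0000*sin(1.2322) + sqrt((6371.0000*0.9432227)^2 + 2*6371.0000*31578.656 + 31578.656^2)
d = 31881.3354 km

31881.3354 km


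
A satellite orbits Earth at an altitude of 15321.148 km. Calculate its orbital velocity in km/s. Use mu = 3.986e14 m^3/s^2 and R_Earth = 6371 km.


r = R_E + alt = 6371.0 + 15321.148 = 21692.1480 km = 2.1692148e+07 m
v = sqrt(mu/r) = sqrt(3.986e14 / 2.1692148e+07) = 4286.6435 m/s = 4.2866 km/s

4.2866 km/s


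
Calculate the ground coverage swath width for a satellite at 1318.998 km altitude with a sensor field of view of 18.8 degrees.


FOV = 18.8 deg = 0.3281219 rad
swath = 2 * alt * tan(FOV/2) = 2 * 1318.998 * tan(0.1640609)
swath = 2 * 1318.998 * 0.1655489
swath = 436.7174 km

436.7174 km


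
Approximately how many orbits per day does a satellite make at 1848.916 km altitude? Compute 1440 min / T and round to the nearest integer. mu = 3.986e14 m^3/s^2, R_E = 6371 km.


r = 8.219916e+06 m
T = 2*pi*sqrt(r^3/mu) = 7416.7269 s = 123.6121 min
revs/day = 1440 / 123.6121 = 11.6493
Rounded: 12 revolutions per day

12 revolutions per day


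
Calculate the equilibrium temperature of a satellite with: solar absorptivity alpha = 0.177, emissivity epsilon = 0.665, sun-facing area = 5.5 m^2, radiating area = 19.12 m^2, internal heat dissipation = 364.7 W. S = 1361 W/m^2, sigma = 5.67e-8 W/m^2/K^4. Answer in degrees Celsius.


Numerator = alpha*S*A_sun + Q_int = 0.177*1361*5.5 + 364.7 = 1689.6335 W
Denominator = eps*sigma*A_rad = 0.665*5.67e-8*19.12 = 7.2092916e-07 W/K^4
T^4 = 2.3436887e+09 K^4
T = 220.0265 K = -53.1235 C

-53.1235 degrees Celsius


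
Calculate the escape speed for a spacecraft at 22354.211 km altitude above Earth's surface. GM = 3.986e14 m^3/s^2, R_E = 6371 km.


r = 6371.0 + 22354.211 = 28725.2110 km = 2.8725211e+07 m
v_esc = sqrt(2*mu/r) = sqrt(2*3.986e14 / 2.8725211e+07)
v_esc = 5268.0760 m/s = 5.2681 km/s

5.2681 km/s


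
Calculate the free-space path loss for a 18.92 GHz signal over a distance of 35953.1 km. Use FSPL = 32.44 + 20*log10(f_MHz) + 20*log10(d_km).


f = 18.92 GHz = 18920.0000 MHz
d = 35953.1 km
FSPL = 32.44 + 20*log10(18920.0000) + 20*log10(35953.1)
FSPL = 32.44 + 85.5384 + 91.1147
FSPL = 209.0931 dB

209.0931 dB


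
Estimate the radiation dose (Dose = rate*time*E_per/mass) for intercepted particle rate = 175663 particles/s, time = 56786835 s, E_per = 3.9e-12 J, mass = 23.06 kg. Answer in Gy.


Total energy deposited = rate * time * E_per
  = 175663 * 56786835 * 3.9e-12 = 38.9038 J
Dose = E_total / mass = 38.9038 / 23.06
Dose = 1.6871 Gy

1.6871 Gy


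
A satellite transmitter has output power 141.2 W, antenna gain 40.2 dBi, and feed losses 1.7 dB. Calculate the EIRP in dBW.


Pt = 141.2 W = 21.4983 dBW
EIRP = Pt_dBW + Gt - losses = 21.4983 + 40.2 - 1.7 = 59.9983 dBW

59.9983 dBW


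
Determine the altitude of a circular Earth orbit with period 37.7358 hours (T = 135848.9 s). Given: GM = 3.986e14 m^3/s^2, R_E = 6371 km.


T = 135848.9 s
r = (mu*T^2/(4*pi^2))^(1/3) = (3.986e14 * 135848.9^2 / (4*pi^2))^(1/3)
r = 5.7116721e+07 m = 57116.7214 km
alt = r - R_E = 57116.7214 - 6371 = 50745.7214 km

50745.7214 km


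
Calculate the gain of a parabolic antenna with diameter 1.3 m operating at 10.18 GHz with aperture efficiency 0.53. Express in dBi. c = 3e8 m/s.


lambda = c/f = 3e8 / 1.018e+10 = 0.02946955 m
G = eta*(pi*D/lambda)^2 = 0.53*(pi*1.3/0.02946955)^2
G = 10179.2403 (linear)
G = 10*log10(10179.2403) = 40.0772 dBi

40.0772 dBi


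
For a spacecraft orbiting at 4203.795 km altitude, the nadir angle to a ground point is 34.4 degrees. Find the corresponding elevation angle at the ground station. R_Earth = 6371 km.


r = R_E + alt = 10574.7950 km
Law of sines in the satellite / Earth-center / ground-point triangle:
  sin(nadir)/R_E = sin(90 + el)/r  =>  cos(el) = (r/R_E)*sin(nadir)
cos(el) = (10574.7950 / 6371.0000) * sin(34.4 deg) = 0.9377508
el = arccos(0.9377508) = 20.3228 deg
(Earth-central angle = 90 - nadir - el = 35.2772 deg)

20.3228 degrees


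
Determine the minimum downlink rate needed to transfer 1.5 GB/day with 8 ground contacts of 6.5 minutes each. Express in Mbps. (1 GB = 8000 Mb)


total contact time = 8 * 6.5 * 60 = 3120.0000 s
data = 1.5 GB = 12000.0000 Mb
rate = 12000.0000 / 3120.0000 = 3.8462 Mbps

3.8462 Mbps


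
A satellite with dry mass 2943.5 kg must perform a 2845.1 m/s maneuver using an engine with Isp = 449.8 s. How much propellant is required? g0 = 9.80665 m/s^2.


ve = Isp * g0 = 449.8 * 9.80665 = 4411.031170 m/s
mass ratio = exp(dv/ve) = exp(2845.1/4411.031170) = 1.90598050
m_prop = m_dry * (mr - 1) = 2943.5 * (1.90598050 - 1)
m_prop = 2666.7536 kg

2666.7536 kg


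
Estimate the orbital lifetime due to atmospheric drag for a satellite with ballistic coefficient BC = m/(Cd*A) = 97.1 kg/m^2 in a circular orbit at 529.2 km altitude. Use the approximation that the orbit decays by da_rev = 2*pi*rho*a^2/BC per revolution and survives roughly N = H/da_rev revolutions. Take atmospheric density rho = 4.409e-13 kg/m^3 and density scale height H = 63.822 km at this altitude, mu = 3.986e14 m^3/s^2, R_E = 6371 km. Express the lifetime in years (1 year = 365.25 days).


a = R_E + alt = 6900.2000 km = 6.9002e+06 m
da_rev = 2*pi*rho*a^2/BC = 2*pi*4.409e-13*(6.9002e+06)^2/97.1 = 1.358389 m per revolution
N = H/da_rev = 63822.0000 m / 1.358389 m = 46983.6026 revolutions
P = 2*pi*sqrt(a^3/mu) = 5704.3181 s
lifetime = N*P = 46983.6026 * 5704.3181 = 2.6800942e+08 s = 3101.9608 days
years = 3101.9608 / 365.25 = 8.4927 years

8.4927 years


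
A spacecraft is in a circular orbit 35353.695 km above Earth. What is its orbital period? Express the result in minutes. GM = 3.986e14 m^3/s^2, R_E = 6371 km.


r = 41724.6950 km = 4.1724695e+07 m
T = 2*pi*sqrt(r^3/mu) = 2*pi*sqrt(7.2640615e+22 / 3.986e14)
T = 84820.5291 s = 1413.6755 min

1413.6755 minutes


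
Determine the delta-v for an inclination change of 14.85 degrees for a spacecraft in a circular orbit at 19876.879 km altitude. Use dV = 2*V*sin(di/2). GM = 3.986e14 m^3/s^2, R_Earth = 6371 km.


r = 26247.8790 km = 2.6247879e+07 m
V = sqrt(mu/r) = 3896.9204 m/s
di = 14.85 deg = 0.2591814 rad
dV = 2*V*sin(di/2) = 2*3896.9204*sin(0.1295907)
dV = 1007.1847 m/s = 1.0072 km/s

1.0072 km/s


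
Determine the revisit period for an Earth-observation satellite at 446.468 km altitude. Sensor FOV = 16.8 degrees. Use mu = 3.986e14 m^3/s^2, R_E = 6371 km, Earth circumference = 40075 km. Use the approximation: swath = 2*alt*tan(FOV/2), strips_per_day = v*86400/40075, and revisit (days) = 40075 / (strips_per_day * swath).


swath = 2*446.468*tan(0.1466077) = 131.8573 km
v = sqrt(mu/r) = 7646.4014 m/s = 7.6464 km/s
strips/day = v*86400/40075 = 7.6464*86400/40075 = 16.4853
coverage/day = strips * swath = 16.4853 * 131.8573 = 2173.7097 km
revisit = 40075 / 2173.7097 = 18.4362 days

18.4362 days


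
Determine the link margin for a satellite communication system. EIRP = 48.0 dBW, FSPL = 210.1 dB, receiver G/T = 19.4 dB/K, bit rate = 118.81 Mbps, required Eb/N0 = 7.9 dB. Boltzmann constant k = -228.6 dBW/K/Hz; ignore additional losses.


C/N0 = EIRP - FSPL + G/T - k = 48.0 - 210.1 + 19.4 - (-228.6)
C/N0 = 85.9000 dB-Hz
R_b = 118.81 Mbps = 1.1881e+08 bps -> 10*log10(R_b) = 80.7485 dB-Hz
Eb/N0 = C/N0 - 10*log10(R_b) = 85.9000 - 80.7485 = 5.1515 dB
Margin = Eb/N0 - Eb/N0_req = 5.1515 - 7.9 = -2.7485 dB (negative margin: link does not close)

-2.7485 dB


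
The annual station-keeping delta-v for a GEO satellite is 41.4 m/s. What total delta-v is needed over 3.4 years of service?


dV = rate * years = 41.4 * 3.4
dV = 140.7600 m/s

140.7600 m/s


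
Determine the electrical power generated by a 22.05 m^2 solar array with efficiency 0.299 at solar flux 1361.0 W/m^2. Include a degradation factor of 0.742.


P = area * eta * S * degradation
P = 22.05 * 0.299 * 1361.0 * 0.742
P = 6657.9697 W

6657.9697 W


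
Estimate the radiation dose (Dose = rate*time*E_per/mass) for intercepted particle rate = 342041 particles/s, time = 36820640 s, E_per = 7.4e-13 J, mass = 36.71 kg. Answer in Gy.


Total energy deposited = rate * time * E_per
  = 342041 * 36820640 * 7.4e-13 = 9.3197 J
Dose = E_total / mass = 9.3197 / 36.71
Dose = 0.2538732 Gy

0.2539 Gy


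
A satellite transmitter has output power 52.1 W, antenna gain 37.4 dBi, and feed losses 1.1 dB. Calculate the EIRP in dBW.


Pt = 52.1 W = 17.1684 dBW
EIRP = Pt_dBW + Gt - losses = 17.1684 + 37.4 - 1.1 = 53.4684 dBW

53.4684 dBW


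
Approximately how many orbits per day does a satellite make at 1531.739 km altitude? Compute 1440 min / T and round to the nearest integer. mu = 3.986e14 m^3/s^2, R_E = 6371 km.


r = 7.902739e+06 m
T = 2*pi*sqrt(r^3/mu) = 6991.6178 s = 116.5270 min
revs/day = 1440 / 116.5270 = 12.3577
Rounded: 12 revolutions per day

12 revolutions per day


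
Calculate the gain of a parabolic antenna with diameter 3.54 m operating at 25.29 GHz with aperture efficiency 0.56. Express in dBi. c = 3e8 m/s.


lambda = c/f = 3e8 / 2.529e+10 = 0.0118624 m
G = eta*(pi*D/lambda)^2 = 0.56*(pi*3.54/0.0118624)^2
G = 492208.8812 (linear)
G = 10*log10(492208.8812) = 56.9215 dBi

56.9215 dBi


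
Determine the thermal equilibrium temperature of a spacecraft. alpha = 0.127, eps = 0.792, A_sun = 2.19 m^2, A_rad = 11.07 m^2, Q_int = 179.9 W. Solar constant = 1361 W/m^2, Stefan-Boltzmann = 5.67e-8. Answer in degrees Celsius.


Numerator = alpha*S*A_sun + Q_int = 0.127*1361*2.19 + 179.9 = 558.4349 W
Denominator = eps*sigma*A_rad = 0.792*5.67e-8*11.07 = 4.9711385e-07 W/K^4
T^4 = 1.1233542e+09 K^4
T = 183.0751 K = -90.0749 C

-90.0749 degrees Celsius


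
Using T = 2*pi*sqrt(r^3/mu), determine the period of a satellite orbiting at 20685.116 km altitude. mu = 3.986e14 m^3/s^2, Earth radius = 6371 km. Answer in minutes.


r = 27056.1160 km = 2.7056116e+07 m
T = 2*pi*sqrt(r^3/mu) = 2*pi*sqrt(1.9805981e+22 / 3.986e14)
T = 44290.3793 s = 738.1730 min

738.1730 minutes


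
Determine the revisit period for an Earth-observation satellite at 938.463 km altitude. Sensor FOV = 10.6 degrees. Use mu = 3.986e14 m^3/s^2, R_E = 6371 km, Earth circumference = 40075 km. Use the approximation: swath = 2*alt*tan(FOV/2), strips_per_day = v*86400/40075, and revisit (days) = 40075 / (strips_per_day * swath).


swath = 2*938.463*tan(0.09250245) = 174.1172 km
v = sqrt(mu/r) = 7384.5819 m/s = 7.3846 km/s
strips/day = v*86400/40075 = 7.3846*86400/40075 = 15.9208
coverage/day = strips * swath = 15.9208 * 174.1172 = 2772.0924 km
revisit = 40075 / 2772.0924 = 14.4566 days

14.4566 days


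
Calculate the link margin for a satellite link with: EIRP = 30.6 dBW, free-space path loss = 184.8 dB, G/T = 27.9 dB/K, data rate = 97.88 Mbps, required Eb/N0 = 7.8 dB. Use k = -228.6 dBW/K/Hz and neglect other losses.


C/N0 = EIRP - FSPL + G/T - k = 30.6 - 184.8 + 27.9 - (-228.6)
C/N0 = 102.3000 dB-Hz
R_b = 97.88 Mbps = 9.788e+07 bps -> 10*log10(R_b) = 79.9069 dB-Hz
Eb/N0 = C/N0 - 10*log10(R_b) = 102.3000 - 79.9069 = 22.3931 dB
Margin = Eb/N0 - Eb/N0_req = 22.3931 - 7.8 = 14.5931 dB (link closes)

14.5931 dB


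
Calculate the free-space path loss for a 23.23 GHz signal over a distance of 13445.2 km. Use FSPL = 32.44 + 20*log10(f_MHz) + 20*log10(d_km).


f = 23.23 GHz = 23230.0000 MHz
d = 13445.2 km
FSPL = 32.44 + 20*log10(23230.0000) + 20*log10(13445.2)
FSPL = 32.44 + 87.3210 + 82.5713
FSPL = 202.3323 dB

202.3323 dB


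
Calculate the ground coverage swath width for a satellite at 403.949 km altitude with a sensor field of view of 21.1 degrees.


FOV = 21.1 deg = 0.3682645 rad
swath = 2 * alt * tan(FOV/2) = 2 * 403.949 * tan(0.1841322)
swath = 2 * 403.949 * 0.1862418
swath = 150.4644 km

150.4644 km


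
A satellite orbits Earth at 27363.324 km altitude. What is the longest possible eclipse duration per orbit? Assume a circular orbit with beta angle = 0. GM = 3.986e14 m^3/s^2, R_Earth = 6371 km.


r = 33734.3240 km
T = 1027.7039 min
Eclipse fraction = arcsin(R_E/r)/pi = arcsin(6371.0000/33734.3240)/pi
= arcsin(0.1888581)/pi = 0.06047862
Eclipse duration = 0.06047862 * 1027.7039 = 62.1541 min

62.1541 minutes


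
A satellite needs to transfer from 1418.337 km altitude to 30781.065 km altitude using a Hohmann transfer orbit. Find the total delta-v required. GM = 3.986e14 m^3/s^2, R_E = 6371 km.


r1 = 7789.3370 km = 7.789337e+06 m
r2 = 37152.0650 km = 3.7152065e+07 m
dv1 = sqrt(mu/r1)*(sqrt(2*r2/(r1+r2)) - 1) = 2044.6759 m/s
dv2 = sqrt(mu/r2)*(1 - sqrt(2*r1/(r1+r2))) = 1346.9991 m/s
total dv = |dv1| + |dv2| = 2044.6759 + 1346.9991 = 3391.6750 m/s = 3.3917 km/s

3.3917 km/s


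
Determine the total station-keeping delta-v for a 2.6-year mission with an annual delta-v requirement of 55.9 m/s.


dV = rate * years = 55.9 * 2.6
dV = 145.3400 m/s

145.3400 m/s


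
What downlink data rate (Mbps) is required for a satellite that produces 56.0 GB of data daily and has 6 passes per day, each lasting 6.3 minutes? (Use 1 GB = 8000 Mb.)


total contact time = 6 * 6.3 * 60 = 2268.0000 s
data = 56.0 GB = 448000.0000 Mb
rate = 448000.0000 / 2268.0000 = 197.5309 Mbps

197.5309 Mbps


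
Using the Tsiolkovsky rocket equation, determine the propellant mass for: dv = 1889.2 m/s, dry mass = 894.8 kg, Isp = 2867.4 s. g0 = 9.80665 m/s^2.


ve = Isp * g0 = 2867.4 * 9.80665 = 28119.588210 m/s
mass ratio = exp(dv/ve) = exp(1889.2/28119.588210) = 1.06949276
m_prop = m_dry * (mr - 1) = 894.8 * (1.06949276 - 1)
m_prop = 62.1821 kg

62.1821 kg


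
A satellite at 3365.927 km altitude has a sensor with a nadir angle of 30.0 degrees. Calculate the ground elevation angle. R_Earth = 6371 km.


r = R_E + alt = 9736.9270 km
Law of sines in the satellite / Earth-center / ground-point triangle:
  sin(nadir)/R_E = sin(90 + el)/r  =>  cos(el) = (r/R_E)*sin(nadir)
cos(el) = (9736.9270 / 6371.0000) * sin(30.0 deg) = 0.76416
el = arccos(0.76416) = 40.1677 deg
(Earth-central angle = 90 - nadir - el = 19.8323 deg)

40.1677 degrees


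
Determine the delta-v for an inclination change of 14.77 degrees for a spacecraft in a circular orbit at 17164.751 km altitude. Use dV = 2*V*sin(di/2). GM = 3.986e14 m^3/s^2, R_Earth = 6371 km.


r = 23535.7510 km = 2.3535751e+07 m
V = sqrt(mu/r) = 4115.3295 m/s
di = 14.77 deg = 0.2577851 rad
dV = 2*V*sin(di/2) = 2*4115.3295*sin(0.1288926)
dV = 1057.9358 m/s = 1.0579 km/s

1.0579 km/s


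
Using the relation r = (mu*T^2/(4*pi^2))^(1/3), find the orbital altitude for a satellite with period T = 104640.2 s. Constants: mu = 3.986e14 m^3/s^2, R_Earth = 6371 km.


T = 104640.2 s
r = (mu*T^2/(4*pi^2))^(1/3) = (3.986e14 * 104640.2^2 / (4*pi^2))^(1/3)
r = 4.799451e+07 m = 47994.5098 km
alt = r - R_E = 47994.5098 - 6371 = 41623.5098 km

41623.5098 km


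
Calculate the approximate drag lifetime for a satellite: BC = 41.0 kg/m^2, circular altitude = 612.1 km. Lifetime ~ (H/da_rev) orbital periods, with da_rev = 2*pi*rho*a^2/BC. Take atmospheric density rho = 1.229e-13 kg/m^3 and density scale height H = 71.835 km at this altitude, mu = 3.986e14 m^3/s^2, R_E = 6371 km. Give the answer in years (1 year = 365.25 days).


a = R_E + alt = 6983.1000 km = 6.9831e+06 m
da_rev = 2*pi*rho*a^2/BC = 2*pi*1.229e-13*(6.9831e+06)^2/41.0 = 0.918426523 m per revolution
N = H/da_rev = 71835.0000 m / 0.918426523 m = 78215.2934 revolutions
P = 2*pi*sqrt(a^3/mu) = 5807.4250 s
lifetime = N*P = 78215.2934 * 5807.4250 = 4.5422945e+08 s = 5257.2853 days
years = 5257.2853 / 365.25 = 14.3937 years

14.3937 years


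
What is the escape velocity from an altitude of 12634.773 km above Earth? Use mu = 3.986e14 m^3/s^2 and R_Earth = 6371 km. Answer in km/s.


r = 6371.0 + 12634.773 = 19005.7730 km = 1.9005773e+07 m
v_esc = sqrt(2*mu/r) = sqrt(2*3.986e14 / 1.9005773e+07)
v_esc = 6476.5075 m/s = 6.4765 km/s

6.4765 km/s


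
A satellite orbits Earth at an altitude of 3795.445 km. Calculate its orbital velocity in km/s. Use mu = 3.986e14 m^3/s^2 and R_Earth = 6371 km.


r = R_E + alt = 6371.0 + 3795.445 = 10166.4450 km = 1.0166445e+07 m
v = sqrt(mu/r) = sqrt(3.986e14 / 1.0166445e+07) = 6261.5822 m/s = 6.2616 km/s

6.2616 km/s


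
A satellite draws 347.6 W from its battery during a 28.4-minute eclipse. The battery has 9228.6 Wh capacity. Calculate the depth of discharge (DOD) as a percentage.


E_used = P * t / 60 = 347.6 * 28.4 / 60 = 164.5307 Wh
DOD = E_used / E_total * 100 = 164.5307 / 9228.6 * 100
DOD = 1.7828 %

1.7828 %


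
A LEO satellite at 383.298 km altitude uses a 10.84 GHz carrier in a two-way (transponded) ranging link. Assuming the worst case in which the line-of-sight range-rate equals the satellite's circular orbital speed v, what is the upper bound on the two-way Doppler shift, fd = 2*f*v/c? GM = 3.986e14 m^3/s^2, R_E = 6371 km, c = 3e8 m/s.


r = 6.754298e+06 m
v = sqrt(mu/r) = 7682.0749 m/s (worst-case radial velocity)
f = 10.84 GHz = 1.084e+10 Hz
fd = 2*f*v/c = 2*1.084e+10*7682.0749/3.0e+08
fd = 555157.9475 Hz

555157.9475 Hz


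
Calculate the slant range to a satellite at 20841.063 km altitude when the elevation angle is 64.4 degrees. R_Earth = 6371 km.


h = 20841.063 km, el = 64.4 deg
d = -R_E*sin(el) + sqrt((R_E*sin(el))^2 + 2*R_E*h + h^2)
d = -6371.0000*sin(1.1240) + sqrt((6371.0000*0.9018325)^2 + 2*6371.0000*20841.063 + 20841.063^2)
d = 21326.8900 km

21326.8900 km


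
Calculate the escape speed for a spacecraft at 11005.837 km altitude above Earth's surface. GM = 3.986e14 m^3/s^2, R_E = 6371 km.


r = 6371.0 + 11005.837 = 17376.8370 km = 1.7376837e+07 m
v_esc = sqrt(2*mu/r) = sqrt(2*3.986e14 / 1.7376837e+07)
v_esc = 6773.2683 m/s = 6.7733 km/s

6.7733 km/s


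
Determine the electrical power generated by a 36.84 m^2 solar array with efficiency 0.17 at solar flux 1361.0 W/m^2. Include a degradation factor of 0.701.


P = area * eta * S * degradation
P = 36.84 * 0.17 * 1361.0 * 0.701
P = 5975.0932 W

5975.0932 W


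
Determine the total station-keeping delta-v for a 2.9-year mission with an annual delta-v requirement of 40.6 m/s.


dV = rate * years = 40.6 * 2.9
dV = 117.7400 m/s

117.7400 m/s


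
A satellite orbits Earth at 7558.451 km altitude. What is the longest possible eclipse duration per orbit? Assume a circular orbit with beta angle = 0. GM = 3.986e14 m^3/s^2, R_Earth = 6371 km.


r = 13929.4510 km
T = 272.6848 min
Eclipse fraction = arcsin(R_E/r)/pi = arcsin(6371.0000/13929.4510)/pi
= arcsin(0.4573762)/pi = 0.1512107
Eclipse duration = 0.1512107 * 272.6848 = 41.2329 min

41.2329 minutes


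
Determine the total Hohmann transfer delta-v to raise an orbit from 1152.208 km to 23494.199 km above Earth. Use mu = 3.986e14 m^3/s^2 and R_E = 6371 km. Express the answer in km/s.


r1 = 7523.2080 km = 7.523208e+06 m
r2 = 29865.1990 km = 2.9865199e+07 m
dv1 = sqrt(mu/r1)*(sqrt(2*r2/(r1+r2)) - 1) = 1921.2575 m/s
dv2 = sqrt(mu/r2)*(1 - sqrt(2*r1/(r1+r2))) = 1335.7290 m/s
total dv = |dv1| + |dv2| = 1921.2575 + 1335.7290 = 3256.9865 m/s = 3.2570 km/s

3.2570 km/s


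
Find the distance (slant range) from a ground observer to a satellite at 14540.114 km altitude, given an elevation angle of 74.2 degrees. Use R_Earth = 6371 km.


h = 14540.114 km, el = 74.2 deg
d = -R_E*sin(el) + sqrt((R_E*sin(el))^2 + 2*R_E*h + h^2)
d = -6371.0000*sin(1.2950) + sqrt((6371.0000*0.962218)^2 + 2*6371.0000*14540.114 + 14540.114^2)
d = 14708.7474 km

14708.7474 km


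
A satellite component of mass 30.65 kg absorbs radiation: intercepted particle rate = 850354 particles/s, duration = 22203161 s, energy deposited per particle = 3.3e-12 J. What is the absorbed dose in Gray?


Total energy deposited = rate * time * E_per
  = 850354 * 22203161 * 3.3e-12 = 62.3058 J
Dose = E_total / mass = 62.3058 / 30.65
Dose = 2.0328 Gy

2.0328 Gy


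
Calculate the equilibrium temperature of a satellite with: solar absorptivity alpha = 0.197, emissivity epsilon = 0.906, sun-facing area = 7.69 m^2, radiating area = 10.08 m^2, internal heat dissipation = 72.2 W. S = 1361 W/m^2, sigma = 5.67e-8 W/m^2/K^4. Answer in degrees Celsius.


Numerator = alpha*S*A_sun + Q_int = 0.197*1361*7.69 + 72.2 = 2134.0197 W
Denominator = eps*sigma*A_rad = 0.906*5.67e-8*10.08 = 5.1781162e-07 W/K^4
T^4 = 4.121228e+09 K^4
T = 253.3709 K = -19.7791 C

-19.7791 degrees Celsius


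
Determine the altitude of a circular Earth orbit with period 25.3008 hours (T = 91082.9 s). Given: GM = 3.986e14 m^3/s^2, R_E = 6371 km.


T = 91082.9 s
r = (mu*T^2/(4*pi^2))^(1/3) = (3.986e14 * 91082.9^2 / (4*pi^2))^(1/3)
r = 4.3753932e+07 m = 43753.9318 km
alt = r - R_E = 43753.9318 - 6371 = 37382.9318 km

37382.9318 km


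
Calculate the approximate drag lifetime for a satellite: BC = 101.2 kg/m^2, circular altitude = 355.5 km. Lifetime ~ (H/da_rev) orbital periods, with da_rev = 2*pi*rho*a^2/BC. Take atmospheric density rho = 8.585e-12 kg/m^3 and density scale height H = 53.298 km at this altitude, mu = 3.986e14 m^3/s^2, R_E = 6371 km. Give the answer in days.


a = R_E + alt = 6726.5000 km = 6.7265e+06 m
da_rev = 2*pi*rho*a^2/BC = 2*pi*8.585e-12*(6.7265e+06)^2/101.2 = 24.116704 m per revolution
N = H/da_rev = 53298.0000 m / 24.116704 m = 2210.0035 revolutions
P = 2*pi*sqrt(a^3/mu) = 5490.2857 s
lifetime = N*P = 2210.0035 * 5490.2857 = 1.2133551e+07 s = 140.4346 days

140.4346 days


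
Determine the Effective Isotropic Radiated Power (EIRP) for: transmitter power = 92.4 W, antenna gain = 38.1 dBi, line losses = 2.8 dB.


Pt = 92.4 W = 19.6567 dBW
EIRP = Pt_dBW + Gt - losses = 19.6567 + 38.1 - 2.8 = 54.9567 dBW

54.9567 dBW


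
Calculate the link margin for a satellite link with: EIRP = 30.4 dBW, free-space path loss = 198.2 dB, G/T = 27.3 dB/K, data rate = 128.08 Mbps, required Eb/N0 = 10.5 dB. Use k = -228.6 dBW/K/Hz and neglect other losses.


C/N0 = EIRP - FSPL + G/T - k = 30.4 - 198.2 + 27.3 - (-228.6)
C/N0 = 88.1000 dB-Hz
R_b = 128.08 Mbps = 1.2808e+08 bps -> 10*log10(R_b) = 81.0748 dB-Hz
Eb/N0 = C/N0 - 10*log10(R_b) = 88.1000 - 81.0748 = 7.0252 dB
Margin = Eb/N0 - Eb/N0_req = 7.0252 - 10.5 = -3.4748 dB (negative margin: link does not close)

-3.4748 dB


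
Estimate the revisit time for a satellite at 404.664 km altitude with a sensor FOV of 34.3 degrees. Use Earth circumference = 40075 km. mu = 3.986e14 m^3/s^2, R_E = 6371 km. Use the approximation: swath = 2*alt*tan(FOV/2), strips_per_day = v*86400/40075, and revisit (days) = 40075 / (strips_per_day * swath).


swath = 2*404.664*tan(0.299324) = 249.7551 km
v = sqrt(mu/r) = 7669.9532 m/s = 7.6700 km/s
strips/day = v*86400/40075 = 7.6700*86400/40075 = 16.5361
coverage/day = strips * swath = 16.5361 * 249.7551 = 4129.9742 km
revisit = 40075 / 4129.9742 = 9.7035 days

9.7035 days


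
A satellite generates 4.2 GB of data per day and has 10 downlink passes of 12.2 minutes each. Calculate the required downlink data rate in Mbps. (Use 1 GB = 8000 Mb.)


total contact time = 10 * 12.2 * 60 = 7320.0000 s
data = 4.2 GB = 33600.0000 Mb
rate = 33600.0000 / 7320.0000 = 4.5902 Mbps

4.5902 Mbps


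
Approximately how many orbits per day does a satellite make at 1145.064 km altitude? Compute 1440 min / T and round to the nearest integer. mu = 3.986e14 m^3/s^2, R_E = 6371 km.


r = 7.516064e+06 m
T = 2*pi*sqrt(r^3/mu) = 6484.8051 s = 108.0801 min
revs/day = 1440 / 108.0801 = 13.3235
Rounded: 13 revolutions per day

13 revolutions per day


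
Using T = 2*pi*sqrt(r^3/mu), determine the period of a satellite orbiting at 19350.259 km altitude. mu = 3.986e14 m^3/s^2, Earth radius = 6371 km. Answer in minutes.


r = 25721.2590 km = 2.5721259e+07 m
T = 2*pi*sqrt(r^3/mu) = 2*pi*sqrt(1.7016752e+22 / 3.986e14)
T = 41053.4401 s = 684.2240 min

684.2240 minutes


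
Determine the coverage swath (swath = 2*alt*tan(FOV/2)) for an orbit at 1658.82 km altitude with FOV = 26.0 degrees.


FOV = 26.0 deg = 0.4537856 rad
swath = 2 * alt * tan(FOV/2) = 2 * 1658.82 * tan(0.2268928)
swath = 2 * 1658.82 * 0.2308682
swath = 765.9375 km

765.9375 km


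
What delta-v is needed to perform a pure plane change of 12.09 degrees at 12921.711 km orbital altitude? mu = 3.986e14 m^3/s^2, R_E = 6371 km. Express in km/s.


r = 19292.7110 km = 1.9292711e+07 m
V = sqrt(mu/r) = 4545.3991 m/s
di = 12.09 deg = 0.2110103 rad
dV = 2*V*sin(di/2) = 2*4545.3991*sin(0.1055052)
dV = 957.3476 m/s = 0.9573476 km/s

0.9573 km/s


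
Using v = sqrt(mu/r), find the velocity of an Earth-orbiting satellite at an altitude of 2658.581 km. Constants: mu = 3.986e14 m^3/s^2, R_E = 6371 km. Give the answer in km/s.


r = R_E + alt = 6371.0 + 2658.581 = 9029.5810 km = 9.029581e+06 m
v = sqrt(mu/r) = sqrt(3.986e14 / 9.029581e+06) = 6644.0799 m/s = 6.6441 km/s

6.6441 km/s


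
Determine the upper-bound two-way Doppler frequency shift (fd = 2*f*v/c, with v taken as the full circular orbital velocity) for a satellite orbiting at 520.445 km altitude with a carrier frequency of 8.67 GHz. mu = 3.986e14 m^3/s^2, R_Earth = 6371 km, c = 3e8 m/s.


r = 6.891445e+06 m
v = sqrt(mu/r) = 7605.2501 m/s (worst-case radial velocity)
f = 8.67 GHz = 8.67e+09 Hz
fd = 2*f*v/c = 2*8.67e+09*7605.2501/3.0e+08
fd = 439583.4553 Hz

439583.4553 Hz


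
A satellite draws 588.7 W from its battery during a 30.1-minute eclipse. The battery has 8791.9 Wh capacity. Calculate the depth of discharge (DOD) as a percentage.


E_used = P * t / 60 = 588.7 * 30.1 / 60 = 295.3312 Wh
DOD = E_used / E_total * 100 = 295.3312 / 8791.9 * 100
DOD = 3.3591 %

3.3591 %


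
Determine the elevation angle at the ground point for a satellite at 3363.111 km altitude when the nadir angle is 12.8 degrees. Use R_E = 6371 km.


r = R_E + alt = 9734.1110 km
Law of sines in the satellite / Earth-center / ground-point triangle:
  sin(nadir)/R_E = sin(90 + el)/r  =>  cos(el) = (r/R_E)*sin(nadir)
cos(el) = (9734.1110 / 6371.0000) * sin(12.8 deg) = 0.3384991
el = arccos(0.3384991) = 70.2145 deg
(Earth-central angle = 90 - nadir - el = 6.9855 deg)

70.2145 degrees


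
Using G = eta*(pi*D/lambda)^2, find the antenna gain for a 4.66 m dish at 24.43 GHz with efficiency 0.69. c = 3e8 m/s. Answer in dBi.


lambda = c/f = 3e8 / 2.443e+10 = 0.01227998 m
G = eta*(pi*D/lambda)^2 = 0.69*(pi*4.66/0.01227998)^2
G = 980674.9772 (linear)
G = 10*log10(980674.9772) = 59.9153 dBi

59.9153 dBi


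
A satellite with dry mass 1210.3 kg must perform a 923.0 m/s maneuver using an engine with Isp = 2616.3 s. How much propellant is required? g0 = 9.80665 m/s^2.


ve = Isp * g0 = 2616.3 * 9.80665 = 25657.138395 m/s
mass ratio = exp(dv/ve) = exp(923.0/25657.138395) = 1.03662930
m_prop = m_dry * (mr - 1) = 1210.3 * (1.03662930 - 1)
m_prop = 44.3324 kg

44.3324 kg


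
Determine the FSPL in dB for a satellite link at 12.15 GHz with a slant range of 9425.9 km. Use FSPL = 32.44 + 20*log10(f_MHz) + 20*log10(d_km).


f = 12.15 GHz = 12150.0000 MHz
d = 9425.9 km
FSPL = 32.44 + 20*log10(12150.0000) + 20*log10(9425.9)
FSPL = 32.44 + 81.6915 + 79.4865
FSPL = 193.6180 dB

193.6180 dB


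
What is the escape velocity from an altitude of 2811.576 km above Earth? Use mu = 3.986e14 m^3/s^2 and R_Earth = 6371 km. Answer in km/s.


r = 6371.0 + 2811.576 = 9182.5760 km = 9.182576e+06 m
v_esc = sqrt(2*mu/r) = sqrt(2*3.986e14 / 9.182576e+06)
v_esc = 9317.5424 m/s = 9.3175 km/s

9.3175 km/s


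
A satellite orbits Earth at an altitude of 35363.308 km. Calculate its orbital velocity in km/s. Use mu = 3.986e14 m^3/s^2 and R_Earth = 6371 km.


r = R_E + alt = 6371.0 + 35363.308 = 41734.3080 km = 4.1734308e+07 m
v = sqrt(mu/r) = sqrt(3.986e14 / 4.1734308e+07) = 3090.4523 m/s = 3.0905 km/s

3.0905 km/s


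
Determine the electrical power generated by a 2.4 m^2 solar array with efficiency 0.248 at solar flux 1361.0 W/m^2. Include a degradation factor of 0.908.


P = area * eta * S * degradation
P = 2.4 * 0.248 * 1361.0 * 0.908
P = 735.5410 W

735.5410 W


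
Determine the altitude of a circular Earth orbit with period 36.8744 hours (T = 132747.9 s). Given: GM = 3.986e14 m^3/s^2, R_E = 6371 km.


T = 132747.9 s
r = (mu*T^2/(4*pi^2))^(1/3) = (3.986e14 * 132747.9^2 / (4*pi^2))^(1/3)
r = 5.6244185e+07 m = 56244.1847 km
alt = r - R_E = 56244.1847 - 6371 = 49873.1847 km

49873.1847 km


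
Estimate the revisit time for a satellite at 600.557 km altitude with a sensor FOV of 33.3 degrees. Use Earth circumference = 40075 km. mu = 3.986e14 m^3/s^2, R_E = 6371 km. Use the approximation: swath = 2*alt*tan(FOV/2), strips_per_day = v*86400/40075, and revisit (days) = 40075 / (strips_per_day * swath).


swath = 2*600.557*tan(0.2905973) = 359.2093 km
v = sqrt(mu/r) = 7561.4269 m/s = 7.5614 km/s
strips/day = v*86400/40075 = 7.5614*86400/40075 = 16.3021
coverage/day = strips * swath = 16.3021 * 359.2093 = 5855.8708 km
revisit = 40075 / 5855.8708 = 6.8436 days

6.8436 days


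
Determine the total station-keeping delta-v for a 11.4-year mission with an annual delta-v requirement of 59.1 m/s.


dV = rate * years = 59.1 * 11.4
dV = 673.7400 m/s

673.7400 m/s


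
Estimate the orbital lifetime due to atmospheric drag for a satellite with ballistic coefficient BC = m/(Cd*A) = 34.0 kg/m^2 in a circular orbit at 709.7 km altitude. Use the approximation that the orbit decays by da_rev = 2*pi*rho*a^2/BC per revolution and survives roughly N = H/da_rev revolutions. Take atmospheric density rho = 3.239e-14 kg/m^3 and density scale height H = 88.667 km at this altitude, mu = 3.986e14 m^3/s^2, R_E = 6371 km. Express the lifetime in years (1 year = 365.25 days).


a = R_E + alt = 7080.7000 km = 7.0807e+06 m
da_rev = 2*pi*rho*a^2/BC = 2*pi*3.239e-14*(7.0807e+06)^2/34.0 = 0.30009882 m per revolution
N = H/da_rev = 88667.0000 m / 0.30009882 m = 295459.3423 revolutions
P = 2*pi*sqrt(a^3/mu) = 5929.6016 s
lifetime = N*P = 295459.3423 * 5929.6016 = 1.7519562e+09 s = 20277.2706 days
years = 20277.2706 / 365.25 = 55.5161 years

55.5161 years


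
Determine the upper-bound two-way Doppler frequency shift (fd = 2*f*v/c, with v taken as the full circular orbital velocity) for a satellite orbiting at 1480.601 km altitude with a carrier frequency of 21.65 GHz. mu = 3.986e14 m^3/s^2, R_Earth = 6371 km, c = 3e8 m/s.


r = 7.851601e+06 m
v = sqrt(mu/r) = 7125.0766 m/s (worst-case radial velocity)
f = 21.65 GHz = 2.165e+10 Hz
fd = 2*f*v/c = 2*2.165e+10*7125.0766/3.0e+08
fd = 1.0283861e+06 Hz

1.0284e+06 Hz


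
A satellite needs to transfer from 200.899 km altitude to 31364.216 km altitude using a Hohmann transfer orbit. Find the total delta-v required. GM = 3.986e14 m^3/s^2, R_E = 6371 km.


r1 = 6571.8990 km = 6.571899e+06 m
r2 = 37735.2160 km = 3.7735216e+07 m
dv1 = sqrt(mu/r1)*(sqrt(2*r2/(r1+r2)) - 1) = 2376.2885 m/s
dv2 = sqrt(mu/r2)*(1 - sqrt(2*r1/(r1+r2))) = 1479.9027 m/s
total dv = |dv1| + |dv2| = 2376.2885 + 1479.9027 = 3856.1912 m/s = 3.8562 km/s

3.8562 km/s


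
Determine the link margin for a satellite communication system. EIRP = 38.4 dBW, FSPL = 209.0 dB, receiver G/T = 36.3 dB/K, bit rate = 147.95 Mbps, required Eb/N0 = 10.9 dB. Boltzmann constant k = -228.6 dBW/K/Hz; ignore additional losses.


C/N0 = EIRP - FSPL + G/T - k = 38.4 - 209.0 + 36.3 - (-228.6)
C/N0 = 94.3000 dB-Hz
R_b = 147.95 Mbps = 1.4795e+08 bps -> 10*log10(R_b) = 81.7011 dB-Hz
Eb/N0 = C/N0 - 10*log10(R_b) = 94.3000 - 81.7011 = 12.5989 dB
Margin = Eb/N0 - Eb/N0_req = 12.5989 - 10.9 = 1.6989 dB (link closes)

1.6989 dB


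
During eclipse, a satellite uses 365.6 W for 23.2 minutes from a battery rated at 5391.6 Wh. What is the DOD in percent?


E_used = P * t / 60 = 365.6 * 23.2 / 60 = 141.3653 Wh
DOD = E_used / E_total * 100 = 141.3653 / 5391.6 * 100
DOD = 2.6220 %

2.6220 %


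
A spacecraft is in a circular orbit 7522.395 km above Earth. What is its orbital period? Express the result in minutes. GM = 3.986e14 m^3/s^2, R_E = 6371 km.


r = 13893.3950 km = 1.3893395e+07 m
T = 2*pi*sqrt(r^3/mu) = 2*pi*sqrt(2.6817924e+21 / 3.986e14)
T = 16297.6053 s = 271.6268 min

271.6268 minutes


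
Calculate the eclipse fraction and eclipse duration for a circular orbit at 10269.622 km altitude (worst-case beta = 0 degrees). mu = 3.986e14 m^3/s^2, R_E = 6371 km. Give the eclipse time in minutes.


r = 16640.6220 km
T = 356.0527 min
Eclipse fraction = arcsin(R_E/r)/pi = arcsin(6371.0000/16640.6220)/pi
= arcsin(0.3828583)/pi = 0.1250602
Eclipse duration = 0.1250602 * 356.0527 = 44.5280 min

44.5280 minutes


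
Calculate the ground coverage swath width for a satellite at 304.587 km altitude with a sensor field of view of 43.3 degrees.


FOV = 43.3 deg = 0.7557276 rad
swath = 2 * alt * tan(FOV/2) = 2 * 304.587 * tan(0.3778638)
swath = 2 * 304.587 * 0.3969378
swath = 241.8042 km

241.8042 km


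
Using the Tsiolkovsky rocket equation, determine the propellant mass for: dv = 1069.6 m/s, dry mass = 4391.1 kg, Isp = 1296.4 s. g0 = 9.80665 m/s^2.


ve = Isp * g0 = 1296.4 * 9.80665 = 12713.341060 m/s
mass ratio = exp(dv/ve) = exp(1069.6/12713.341060) = 1.08777257
m_prop = m_dry * (mr - 1) = 4391.1 * (1.08777257 - 1)
m_prop = 385.4181 kg

385.4181 kg


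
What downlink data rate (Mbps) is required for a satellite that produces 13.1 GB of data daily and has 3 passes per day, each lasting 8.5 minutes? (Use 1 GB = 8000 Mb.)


total contact time = 3 * 8.5 * 60 = 1530.0000 s
data = 13.1 GB = 104800.0000 Mb
rate = 104800.0000 / 1530.0000 = 68.4967 Mbps

68.4967 Mbps


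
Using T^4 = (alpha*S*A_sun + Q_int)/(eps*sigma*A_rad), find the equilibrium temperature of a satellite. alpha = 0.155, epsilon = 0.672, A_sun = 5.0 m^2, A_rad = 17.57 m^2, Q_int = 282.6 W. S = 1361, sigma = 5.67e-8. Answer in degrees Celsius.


Numerator = alpha*S*A_sun + Q_int = 0.155*1361*5.0 + 282.6 = 1337.3750 W
Denominator = eps*sigma*A_rad = 0.672*5.67e-8*17.57 = 6.6945917e-07 W/K^4
T^4 = 1.9976947e+09 K^4
T = 211.4133 K = -61.7367 C

-61.7367 degrees Celsius


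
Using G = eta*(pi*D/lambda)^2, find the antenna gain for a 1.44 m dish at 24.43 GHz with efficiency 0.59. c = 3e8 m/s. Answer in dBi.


lambda = c/f = 3e8 / 2.443e+10 = 0.01227998 m
G = eta*(pi*D/lambda)^2 = 0.59*(pi*1.44/0.01227998)^2
G = 80072.0902 (linear)
G = 10*log10(80072.0902) = 49.0348 dBi

49.0348 dBi


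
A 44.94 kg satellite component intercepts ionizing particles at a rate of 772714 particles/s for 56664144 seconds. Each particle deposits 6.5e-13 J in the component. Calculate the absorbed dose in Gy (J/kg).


Total energy deposited = rate * time * E_per
  = 772714 * 56664144 * 6.5e-13 = 28.4604 J
Dose = E_total / mass = 28.4604 / 44.94
Dose = 0.633297 Gy

0.6333 Gy


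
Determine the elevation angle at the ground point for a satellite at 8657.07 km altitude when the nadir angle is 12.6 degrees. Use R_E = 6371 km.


r = R_E + alt = 15028.0700 km
Law of sines in the satellite / Earth-center / ground-point triangle:
  sin(nadir)/R_E = sin(90 + el)/r  =>  cos(el) = (r/R_E)*sin(nadir)
cos(el) = (15028.0700 / 6371.0000) * sin(12.6 deg) = 0.5145616
el = arccos(0.5145616) = 59.0318 deg
(Earth-central angle = 90 - nadir - el = 18.3682 deg)

59.0318 degrees


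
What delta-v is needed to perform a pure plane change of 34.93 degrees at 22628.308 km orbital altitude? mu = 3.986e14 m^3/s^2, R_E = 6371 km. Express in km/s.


r = 28999.3080 km = 2.8999308e+07 m
V = sqrt(mu/r) = 3707.4460 m/s
di = 34.93 deg = 0.6096435 rad
dV = 2*V*sin(di/2) = 2*3707.4460*sin(0.3048218)
dV = 2225.3807 m/s = 2.2254 km/s

2.2254 km/s


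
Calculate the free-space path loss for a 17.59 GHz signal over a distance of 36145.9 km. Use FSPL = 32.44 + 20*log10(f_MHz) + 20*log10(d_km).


f = 17.59 GHz = 17590.0000 MHz
d = 36145.9 km
FSPL = 32.44 + 20*log10(17590.0000) + 20*log10(36145.9)
FSPL = 32.44 + 84.9053 + 91.1612
FSPL = 208.5065 dB

208.5065 dB


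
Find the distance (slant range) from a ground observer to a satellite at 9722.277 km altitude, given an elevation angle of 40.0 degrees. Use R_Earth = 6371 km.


h = 9722.277 km, el = 40.0 deg
d = -R_E*sin(el) + sqrt((R_E*sin(el))^2 + 2*R_E*h + h^2)
d = -6371.0000*sin(0.6981317) + sqrt((6371.0000*0.6427876)^2 + 2*6371.0000*9722.277 + 9722.277^2)
d = 11240.2031 km

11240.2031 km


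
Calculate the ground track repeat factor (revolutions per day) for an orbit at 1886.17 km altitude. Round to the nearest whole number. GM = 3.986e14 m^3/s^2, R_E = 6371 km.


r = 8.25717e+06 m
T = 2*pi*sqrt(r^3/mu) = 7467.2048 s = 124.4534 min
revs/day = 1440 / 124.4534 = 11.5706
Rounded: 12 revolutions per day

12 revolutions per day


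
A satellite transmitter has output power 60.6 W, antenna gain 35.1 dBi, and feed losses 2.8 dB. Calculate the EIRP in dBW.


Pt = 60.6 W = 17.8247 dBW
EIRP = Pt_dBW + Gt - losses = 17.8247 + 35.1 - 2.8 = 50.1247 dBW

50.1247 dBW


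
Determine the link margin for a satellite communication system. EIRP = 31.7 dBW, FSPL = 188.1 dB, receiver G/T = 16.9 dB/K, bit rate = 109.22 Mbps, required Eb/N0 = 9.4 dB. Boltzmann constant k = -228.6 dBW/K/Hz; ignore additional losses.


C/N0 = EIRP - FSPL + G/T - k = 31.7 - 188.1 + 16.9 - (-228.6)
C/N0 = 89.1000 dB-Hz
R_b = 109.22 Mbps = 1.0922e+08 bps -> 10*log10(R_b) = 80.3830 dB-Hz
Eb/N0 = C/N0 - 10*log10(R_b) = 89.1000 - 80.3830 = 8.7170 dB
Margin = Eb/N0 - Eb/N0_req = 8.7170 - 9.4 = -0.6830217 dB (negative margin: link does not close)

-0.6830 dB


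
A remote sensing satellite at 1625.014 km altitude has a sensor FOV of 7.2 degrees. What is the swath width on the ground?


FOV = 7.2 deg = 0.1256637 rad
swath = 2 * alt * tan(FOV/2) = 2 * 1625.014 * tan(0.06283185)
swath = 2 * 1625.014 * 0.06291467
swath = 204.4744 km

204.4744 km
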